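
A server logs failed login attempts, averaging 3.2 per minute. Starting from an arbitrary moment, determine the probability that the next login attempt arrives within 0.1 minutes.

Inter-arrival times are exponential with rate λ = 3.2 per minute.
P(T ≤ 0.1) = 1 − e^(−λt) = 1 − e^(−3.2 × 0.1) = 1 − e^(−0.32) ≈ 0.2739.

0.2739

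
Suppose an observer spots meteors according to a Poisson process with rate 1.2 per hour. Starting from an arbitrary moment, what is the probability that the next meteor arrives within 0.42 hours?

0.3959

Inter-arrival times are exponential with rate λ = 1.2 per hour.
P(T ≤ 0.42) = 1 − e^(−λt) = 1 − e^(−1.2 × 0.42) = 1 − e^(−0.504) ≈ 0.3959.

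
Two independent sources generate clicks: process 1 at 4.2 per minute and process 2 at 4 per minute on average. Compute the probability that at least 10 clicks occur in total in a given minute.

0.3085

Independent Poisson processes superpose: combined rate λ = 4.2 + 4 = 8.2 per minute.
So μ = 8.2.
P(N ≥ 10) = 1 − P(N ≤ 9) ≈ 0.3085.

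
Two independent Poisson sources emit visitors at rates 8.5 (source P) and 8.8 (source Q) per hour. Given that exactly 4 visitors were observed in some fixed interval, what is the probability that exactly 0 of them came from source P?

Given the total, each event is independently from source P with probability p = λ_P/(λ_P+λ_Q) = 8.5/17.3 ≈ 0.4913.
So K ~ Binomial(4, 8.5/17.3): P(K = 0) = C(4,0) · (8.5/17.3)^0 · (8.8/17.3)^4 ≈ 0.0669.

0.0669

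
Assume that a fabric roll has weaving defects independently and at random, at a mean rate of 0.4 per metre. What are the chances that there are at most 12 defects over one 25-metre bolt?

Over the interval, μ = 0.4 × 25 = 10 (a 25-metre bolt = 25 metres).
P(N ≤ 12) = Σ_{j=0}^{12} e^(−μ) μ^j/j! ≈ 0.7916.

0.7916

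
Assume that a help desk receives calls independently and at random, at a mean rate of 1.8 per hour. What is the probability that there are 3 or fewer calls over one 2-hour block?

Over the interval, μ = 1.8 × 2 = 3.6 (a 2-hour block = 2 hours).
P(N ≤ 3) = Σ_{j=0}^{3} e^(−μ) μ^j/j! ≈ 0.5152.

0.5152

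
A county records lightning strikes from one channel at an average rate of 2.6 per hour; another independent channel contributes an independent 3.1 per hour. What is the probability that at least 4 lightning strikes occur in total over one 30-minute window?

Independent Poisson processes superpose: combined rate λ = 2.6 + 3.1 = 5.7 per hour.
Over the interval, μ = 5.7 × 0.5 = 2.85 (a 30-minute window = 0.5 hours).
P(N ≥ 4) = 1 − P(N ≤ 3) ≈ 0.3192.

0.3192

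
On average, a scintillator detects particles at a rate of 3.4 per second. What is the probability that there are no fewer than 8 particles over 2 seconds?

0.3715

Over the interval, μ = 3.4 × 2 = 6.8 (2 seconds).
P(N ≥ 8) = 1 − P(N ≤ 7) = 1 − Σ_{j=0}^{7} e^(−μ) μ^j/j! ≈ 0.3715.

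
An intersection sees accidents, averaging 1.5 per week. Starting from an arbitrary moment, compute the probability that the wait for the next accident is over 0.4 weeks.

0.5488

The wait for the next event is exponential with rate λ = 1.5 per week.
P(T > 0.4) = e^(−λt) = e^(−1.5 × 0.4) = e^(−0.6) ≈ 0.5488.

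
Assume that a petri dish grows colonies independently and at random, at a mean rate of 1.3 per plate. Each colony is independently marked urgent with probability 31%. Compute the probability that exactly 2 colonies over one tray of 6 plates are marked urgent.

Thinning: the colonies that are marked urgent themselves form a Poisson process with rate 0.31 × 1.3 = 0.403 per plate.
Over the interval, μ = 0.403 × 6 = 2.418 (a tray of 6 plates = 6 plates).
P(N = 2) = e^(−2.418) · 2.418^2/2! ≈ 0.2605.

0.2605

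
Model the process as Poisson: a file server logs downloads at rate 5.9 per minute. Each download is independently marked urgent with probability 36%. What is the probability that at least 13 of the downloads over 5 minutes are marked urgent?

0.2705

Thinning: the downloads that are marked urgent themselves form a Poisson process with rate 0.36 × 5.9 = 2.124 per minute.
Over the interval, μ = 2.124 × 5 = 10.62 (5 minutes).
P(N ≥ 13) = 1 − P(N ≤ 12) ≈ 0.2705.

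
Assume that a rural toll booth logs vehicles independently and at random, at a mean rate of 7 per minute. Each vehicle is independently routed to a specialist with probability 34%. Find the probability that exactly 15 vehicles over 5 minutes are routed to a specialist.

0.0706

Thinning: the vehicles that are routed to a specialist themselves form a Poisson process with rate 0.34 × 7 = 2.38 per minute.
Over the interval, μ = 2.38 × 5 = 11.9 (5 minutes).
P(N = 15) = e^(−11.9) · 11.9^15/15! ≈ 0.0706.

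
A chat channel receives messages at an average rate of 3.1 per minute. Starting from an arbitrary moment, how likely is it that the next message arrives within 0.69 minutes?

Inter-arrival times are exponential with rate λ = 3.1 per minute.
P(T ≤ 0.69) = 1 − e^(−λt) = 1 − e^(−3.1 × 0.69) = 1 − e^(−2.139) ≈ 0.8822.

0.8822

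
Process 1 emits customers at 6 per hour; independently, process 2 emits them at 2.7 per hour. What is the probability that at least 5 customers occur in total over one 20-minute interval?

Independent Poisson processes superpose: combined rate λ = 6 + 2.7 = 8.7 per hour.
Over the interval, μ = 8.7 × 1/3 = 2.9 (a 20-minute interval = 1/3 hours).
P(N ≥ 5) = 1 − P(N ≤ 4) ≈ 0.1682.

0.1682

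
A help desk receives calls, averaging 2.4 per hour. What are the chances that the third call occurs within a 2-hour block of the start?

Over the interval, μ = 2.4 × 2 = 4.8 (a 2-hour block = 2 hours).
The third arrival falls in the interval iff at least 3 events occur there: P(S_3 ≤ t) = P(N ≥ 3) = 1 − P(N ≤ 2) ≈ 0.8575.

0.8575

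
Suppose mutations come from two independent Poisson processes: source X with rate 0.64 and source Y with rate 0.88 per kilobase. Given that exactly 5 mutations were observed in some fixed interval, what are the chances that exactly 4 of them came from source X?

Given the total, each event is independently from source X with probability p = λ_X/(λ_X+λ_Y) = 0.64/1.52 ≈ 0.4211.
So K ~ Binomial(5, 0.64/1.52): P(K = 4) = C(5,4) · (0.64/1.52)^4 · (0.88/1.52)^1 ≈ 0.0910.

0.0910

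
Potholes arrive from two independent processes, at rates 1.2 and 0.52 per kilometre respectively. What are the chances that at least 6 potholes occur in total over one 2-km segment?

Independent Poisson processes superpose: combined rate λ = 1.2 + 0.52 = 1.72 per kilometre.
Over the interval, μ = 1.72 × 2 = 3.44 (a 2-km segment = 2 kilometres).
P(N ≥ 6) = 1 − P(N ≤ 5) ≈ 0.1346.

0.1346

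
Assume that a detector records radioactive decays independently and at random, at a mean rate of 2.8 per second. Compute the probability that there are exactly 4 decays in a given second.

0.1557

With mean μ = 2.8 per second,
P(N = 4) = e^(−μ) μ^4/4! = e^(−2.8) · 2.8^4/24 ≈ 0.1557.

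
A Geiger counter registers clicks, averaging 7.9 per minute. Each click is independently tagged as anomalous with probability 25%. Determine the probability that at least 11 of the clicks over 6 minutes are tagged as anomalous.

Thinning: the clicks that are tagged as anomalous themselves form a Poisson process with rate 0.25 × 7.9 = 1.975 per minute.
Over the interval, μ = 1.975 × 6 = 11.85 (6 minutes).
P(N ≥ 11) = 1 − P(N ≤ 10) ≈ 0.6369.

0.6369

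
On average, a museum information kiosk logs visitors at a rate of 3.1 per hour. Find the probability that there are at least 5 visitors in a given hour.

With mean μ = 3.1 per hour,
P(N ≥ 5) = 1 − P(N ≤ 4) = 1 − Σ_{j=0}^{4} e^(−μ) μ^j/j! ≈ 0.2018.

0.2018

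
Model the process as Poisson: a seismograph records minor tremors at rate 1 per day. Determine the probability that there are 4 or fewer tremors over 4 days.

0.6288

Over the interval, μ = 1 × 4 = 4 (4 days).
P(N ≤ 4) = Σ_{j=0}^{4} e^(−μ) μ^j/j! ≈ 0.6288.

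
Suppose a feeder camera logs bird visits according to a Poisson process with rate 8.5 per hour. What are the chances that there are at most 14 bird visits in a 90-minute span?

Over the interval, μ = 8.5 × 1.5 = 12.75 (a 90-minute span = 1.5 hours).
P(N ≤ 14) = Σ_{j=0}^{14} e^(−μ) μ^j/j! ≈ 0.7004.

0.7004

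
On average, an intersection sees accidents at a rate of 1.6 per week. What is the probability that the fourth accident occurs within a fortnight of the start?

0.3975

Over the interval, μ = 1.6 × 2 = 3.2 (a fortnight = 2 weeks).
The fourth arrival falls in the interval iff at least 4 events occur there: P(S_4 ≤ t) = P(N ≥ 4) = 1 − P(N ≤ 3) ≈ 0.3975.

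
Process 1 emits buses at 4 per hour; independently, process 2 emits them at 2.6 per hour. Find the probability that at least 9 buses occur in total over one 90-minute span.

0.6558

Independent Poisson processes superpose: combined rate λ = 4 + 2.6 = 6.6 per hour.
Over the interval, μ = 6.6 × 1.5 = 9.9 (a 90-minute span = 1.5 hours).
P(N ≥ 9) = 1 − P(N ≤ 8) ≈ 0.6558.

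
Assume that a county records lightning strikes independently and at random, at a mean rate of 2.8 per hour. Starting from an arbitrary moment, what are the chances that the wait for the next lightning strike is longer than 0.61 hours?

0.1812

The wait for the next event is exponential with rate λ = 2.8 per hour.
P(T > 0.61) = e^(−λt) = e^(−2.8 × 0.61) = e^(−1.708) ≈ 0.1812.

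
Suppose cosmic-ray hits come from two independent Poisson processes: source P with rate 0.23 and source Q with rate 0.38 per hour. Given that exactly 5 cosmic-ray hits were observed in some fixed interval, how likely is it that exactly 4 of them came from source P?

Given the total, each event is independently from source P with probability p = λ_P/(λ_P+λ_Q) = 0.23/0.61 ≈ 0.3770.
So K ~ Binomial(5, 0.23/0.61): P(K = 4) = C(5,4) · (0.23/0.61)^4 · (0.38/0.61)^1 ≈ 0.0630.

0.0630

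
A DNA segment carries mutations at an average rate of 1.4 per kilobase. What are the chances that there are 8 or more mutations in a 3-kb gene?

0.0639

Over the interval, μ = 1.4 × 3 = 4.2 (a 3-kb gene = 3 kilobases).
P(N ≥ 8) = 1 − P(N ≤ 7) = 1 − Σ_{j=0}^{7} e^(−μ) μ^j/j! ≈ 0.0639.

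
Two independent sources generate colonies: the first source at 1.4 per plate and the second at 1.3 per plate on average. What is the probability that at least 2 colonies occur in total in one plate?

Independent Poisson processes superpose: combined rate λ = 1.4 + 1.3 = 2.7 per plate.
So μ = 2.7.
P(N ≥ 2) = 1 − P(N ≤ 1) ≈ 0.7513.

0.7513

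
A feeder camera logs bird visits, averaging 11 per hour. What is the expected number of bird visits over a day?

E[N] = λt = 11 × 24 = 264 (a day = 24 hours).

264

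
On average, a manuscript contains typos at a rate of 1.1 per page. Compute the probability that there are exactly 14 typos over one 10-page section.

0.0728

Over the interval, μ = 1.1 × 10 = 11 (a 10-page section = 10 pages).
P(N = 14) = e^(−μ) μ^14/14! = e^(−11) · 11^14/87178291200 ≈ 0.0728.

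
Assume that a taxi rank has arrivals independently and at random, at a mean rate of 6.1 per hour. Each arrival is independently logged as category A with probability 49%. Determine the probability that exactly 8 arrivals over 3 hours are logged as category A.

Thinning: the arrivals that are logged as category A themselves form a Poisson process with rate 0.49 × 6.1 = 2.989 per hour.
Over the interval, μ = 2.989 × 3 = 8.967 (3 hours).
P(N = 8) = e^(−8.967) · 8.967^8/8! ≈ 0.1322.

0.1322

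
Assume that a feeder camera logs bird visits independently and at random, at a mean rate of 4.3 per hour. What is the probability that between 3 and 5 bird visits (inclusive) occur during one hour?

With mean μ = 4.3 per hour,
P(3 ≤ N ≤ 5) = Σ_{j=3}^{5} e^(−4.3) · 4.3^j/j! ≈ 0.5393.

0.5393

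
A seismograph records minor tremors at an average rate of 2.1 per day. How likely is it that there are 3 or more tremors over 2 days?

0.7898

Over the interval, μ = 2.1 × 2 = 4.2 (2 days).
P(N ≥ 3) = 1 − P(N ≤ 2) = 1 − Σ_{j=0}^{2} e^(−μ) μ^j/j! ≈ 0.7898.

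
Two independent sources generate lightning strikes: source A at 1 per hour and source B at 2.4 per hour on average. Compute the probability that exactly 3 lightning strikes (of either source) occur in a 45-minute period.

Independent Poisson processes superpose: combined rate λ = 1 + 2.4 = 3.4 per hour.
Over the interval, μ = 3.4 × 0.75 = 2.55 (a 45-minute period = 0.75 hours).
P(N = 3) = e^(−2.55) · 2.55^3/3! ≈ 0.2158.

0.2158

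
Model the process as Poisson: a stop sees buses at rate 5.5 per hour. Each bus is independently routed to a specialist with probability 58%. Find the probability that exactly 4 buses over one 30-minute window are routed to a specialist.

Thinning: the buses that are routed to a specialist themselves form a Poisson process with rate 0.58 × 5.5 = 3.19 per hour.
Over the interval, μ = 3.19 × 0.5 = 1.595 (a 30-minute window = 0.5 hours).
P(N = 4) = e^(−1.595) · 1.595^4/4! ≈ 0.0547.

0.0547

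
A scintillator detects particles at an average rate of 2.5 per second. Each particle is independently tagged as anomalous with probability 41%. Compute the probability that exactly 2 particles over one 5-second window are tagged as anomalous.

Thinning: the particles that are tagged as anomalous themselves form a Poisson process with rate 0.41 × 2.5 = 1.025 per second.
Over the interval, μ = 1.025 × 5 = 5.125 (a 5-second window = 5 seconds).
P(N = 2) = e^(−5.125) · 5.125^2/2! ≈ 0.0781.

0.0781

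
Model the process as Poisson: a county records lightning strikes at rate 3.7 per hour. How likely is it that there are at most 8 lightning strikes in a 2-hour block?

0.6757

Over the interval, μ = 3.7 × 2 = 7.4 (a 2-hour block = 2 hours).
P(N ≤ 8) = Σ_{j=0}^{8} e^(−μ) μ^j/j! ≈ 0.6757.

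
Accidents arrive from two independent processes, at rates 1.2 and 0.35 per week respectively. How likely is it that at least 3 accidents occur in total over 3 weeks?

0.8426

Independent Poisson processes superpose: combined rate λ = 1.2 + 0.35 = 1.55 per week.
Over the interval, μ = 1.55 × 3 = 4.65 (3 weeks).
P(N ≥ 3) = 1 − P(N ≤ 2) ≈ 0.8426.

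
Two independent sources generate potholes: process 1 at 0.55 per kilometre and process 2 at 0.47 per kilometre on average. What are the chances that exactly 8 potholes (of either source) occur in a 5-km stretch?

Independent Poisson processes superpose: combined rate λ = 0.55 + 0.47 = 1.02 per kilometre.
Over the interval, μ = 1.02 × 5 = 5.1 (a 5-km stretch = 5 kilometres).
P(N = 8) = e^(−5.1) · 5.1^8/8! ≈ 0.0692.

0.0692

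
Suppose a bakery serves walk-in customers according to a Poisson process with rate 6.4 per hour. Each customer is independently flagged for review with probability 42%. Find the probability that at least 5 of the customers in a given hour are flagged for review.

0.1353

Thinning: the customers that are flagged for review themselves form a Poisson process with rate 0.42 × 6.4 = 2.688 per hour.
So μ = 2.688.
P(N ≥ 5) = 1 − P(N ≤ 4) ≈ 0.1353.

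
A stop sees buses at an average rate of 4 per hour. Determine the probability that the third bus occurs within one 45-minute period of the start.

Over the interval, μ = 4 × 0.75 = 3 (a 45-minute period = 0.75 hours).
The third arrival falls in the interval iff at least 3 events occur there: P(S_3 ≤ t) = P(N ≥ 3) = 1 − P(N ≤ 2) ≈ 0.5768.

0.5768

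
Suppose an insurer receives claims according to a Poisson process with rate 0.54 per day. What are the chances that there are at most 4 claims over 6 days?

0.7735

Over the interval, μ = 0.54 × 6 = 3.24 (6 days).
P(N ≤ 4) = Σ_{j=0}^{4} e^(−μ) μ^j/j! ≈ 0.7735.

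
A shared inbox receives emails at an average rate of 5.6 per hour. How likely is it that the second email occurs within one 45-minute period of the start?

0.9220

Over the interval, μ = 5.6 × 0.75 = 4.2 (a 45-minute period = 0.75 hours).
The second arrival falls in the interval iff at least 2 events occur there: P(S_2 ≤ t) = P(N ≥ 2) = 1 − P(N ≤ 1) ≈ 0.9220.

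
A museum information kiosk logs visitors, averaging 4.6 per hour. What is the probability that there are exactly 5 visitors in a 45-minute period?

Over the interval, μ = 4.6 × 0.75 = 3.45 (a 45-minute period = 0.75 hours).
P(N = 5) = e^(−μ) μ^5/5! = e^(−3.45) · 3.45^5/120 ≈ 0.1293.

0.1293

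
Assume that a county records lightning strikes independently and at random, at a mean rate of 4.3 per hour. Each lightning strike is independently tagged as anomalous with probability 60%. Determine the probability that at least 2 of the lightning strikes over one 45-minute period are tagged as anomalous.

0.5761

Thinning: the lightning strikes that are tagged as anomalous themselves form a Poisson process with rate 0.6 × 4.3 = 2.58 per hour.
Over the interval, μ = 2.58 × 0.75 = 1.935 (a 45-minute period = 0.75 hours).
P(N ≥ 2) = 1 − P(N ≤ 1) ≈ 0.5761.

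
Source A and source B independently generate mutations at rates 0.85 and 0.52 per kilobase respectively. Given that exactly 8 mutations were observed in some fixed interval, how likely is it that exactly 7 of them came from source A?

Given the total, each event is independently from source A with probability p = λ_A/(λ_A+λ_B) = 0.85/1.37 ≈ 0.6204.
So K ~ Binomial(8, 0.85/1.37): P(K = 7) = C(8,7) · (0.85/1.37)^7 · (0.52/1.37)^1 ≈ 0.1075.

0.1075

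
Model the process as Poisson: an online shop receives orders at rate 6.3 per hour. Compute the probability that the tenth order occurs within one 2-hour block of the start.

Over the interval, μ = 6.3 × 2 = 12.6 (a 2-hour block = 2 hours).
The tenth arrival falls in the interval iff at least 10 events occur there: P(S_10 ≤ t) = P(N ≥ 10) = 1 − P(N ≤ 9) ≈ 0.8061.

0.8061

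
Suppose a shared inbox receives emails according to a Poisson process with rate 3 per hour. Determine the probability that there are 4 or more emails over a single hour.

0.3528

With mean μ = 3 per hour,
P(N ≥ 4) = 1 − P(N ≤ 3) = 1 − Σ_{j=0}^{3} e^(−μ) μ^j/j! ≈ 0.3528.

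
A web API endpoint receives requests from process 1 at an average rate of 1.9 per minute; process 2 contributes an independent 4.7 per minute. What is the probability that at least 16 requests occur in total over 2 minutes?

Independent Poisson processes superpose: combined rate λ = 1.9 + 4.7 = 6.6 per minute.
Over the interval, μ = 6.6 × 2 = 13.2 (2 minutes).
P(N ≥ 16) = 1 − P(N ≤ 15) ≈ 0.2544.

0.2544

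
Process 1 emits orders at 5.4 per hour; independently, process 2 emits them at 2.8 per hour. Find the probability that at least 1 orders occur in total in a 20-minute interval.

Independent Poisson processes superpose: combined rate λ = 5.4 + 2.8 = 8.2 per hour.
Over the interval, μ = 8.2 × 1/3 ≈ 2.73333 (a 20-minute interval = 1/3 hours).
P(N ≥ 1) = 1 − P(N ≤ 0) ≈ 0.9350.

0.9350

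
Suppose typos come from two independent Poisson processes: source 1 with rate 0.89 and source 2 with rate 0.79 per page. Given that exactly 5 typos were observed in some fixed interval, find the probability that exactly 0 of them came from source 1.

Given the total, each event is independently from source 1 with probability p = λ_1/(λ_1+λ_2) = 0.89/1.68 ≈ 0.5298.
So K ~ Binomial(5, 0.89/1.68): P(K = 0) = C(5,0) · (0.89/1.68)^0 · (0.79/1.68)^5 ≈ 0.0230.

0.0230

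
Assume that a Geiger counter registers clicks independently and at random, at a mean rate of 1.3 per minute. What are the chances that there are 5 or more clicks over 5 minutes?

Over the interval, μ = 1.3 × 5 = 6.5 (5 minutes).
P(N ≥ 5) = 1 − P(N ≤ 4) = 1 − Σ_{j=0}^{4} e^(−μ) μ^j/j! ≈ 0.7763.

0.7763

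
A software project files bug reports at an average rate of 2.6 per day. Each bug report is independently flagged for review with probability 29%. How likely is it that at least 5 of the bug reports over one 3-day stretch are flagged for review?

Thinning: the bug reports that are flagged for review themselves form a Poisson process with rate 0.29 × 2.6 = 0.754 per day.
Over the interval, μ = 0.754 × 3 = 2.262 (a 3-day stretch = 3 days).
P(N ≥ 5) = 1 − P(N ≤ 4) ≈ 0.0794.

0.0794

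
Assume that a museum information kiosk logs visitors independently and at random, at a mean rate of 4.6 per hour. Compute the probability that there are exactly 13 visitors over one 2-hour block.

Over the interval, μ = 4.6 × 2 = 9.2 (a 2-hour block = 2 hours).
P(N = 13) = e^(−μ) μ^13/13! = e^(−9.2) · 9.2^13/6227020800 ≈ 0.0549.

0.0549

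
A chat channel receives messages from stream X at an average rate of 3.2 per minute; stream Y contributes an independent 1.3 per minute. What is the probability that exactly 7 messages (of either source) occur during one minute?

0.0824

Independent Poisson processes superpose: combined rate λ = 3.2 + 1.3 = 4.5 per minute.
So μ = 4.5.
P(N = 7) = e^(−4.5) · 4.5^7/7! ≈ 0.0824.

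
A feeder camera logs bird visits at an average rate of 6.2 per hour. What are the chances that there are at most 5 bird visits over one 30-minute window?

Over the interval, μ = 6.2 × 0.5 = 3.1 (a 30-minute window = 0.5 hours).
P(N ≤ 5) = Σ_{j=0}^{5} e^(−μ) μ^j/j! ≈ 0.9057.

0.9057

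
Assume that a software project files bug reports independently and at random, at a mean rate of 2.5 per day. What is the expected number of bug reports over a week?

E[N] = λt = 2.5 × 7 = 17.5 (a week = 7 days).

17.5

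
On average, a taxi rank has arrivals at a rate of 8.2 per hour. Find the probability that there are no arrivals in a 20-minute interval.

Over the interval, μ = 8.2 × 1/3 ≈ 2.73333 (a 20-minute interval = 1/3 hours).
P(N = 0) = e^(−μ) μ^0/0! = e^(−2.73333) · 2.73333^0/1 ≈ 0.0650.

0.0650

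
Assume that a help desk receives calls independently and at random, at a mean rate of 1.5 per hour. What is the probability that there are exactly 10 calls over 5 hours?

Over the interval, μ = 1.5 × 5 = 7.5 (5 hours).
P(N = 10) = e^(−μ) μ^10/10! = e^(−7.5) · 7.5^10/3628800 ≈ 0.0858.

0.0858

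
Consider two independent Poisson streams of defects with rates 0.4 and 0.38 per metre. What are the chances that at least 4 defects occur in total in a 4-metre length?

Independent Poisson processes superpose: combined rate λ = 0.4 + 0.38 = 0.78 per metre.
Over the interval, μ = 0.78 × 4 = 3.12 (a 4-metre length = 4 metres).
P(N ≥ 4) = 1 − P(N ≤ 3) ≈ 0.3796.

0.3796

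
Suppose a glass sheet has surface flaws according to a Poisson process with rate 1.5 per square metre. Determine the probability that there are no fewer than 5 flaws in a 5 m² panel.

0.8679

Over the interval, μ = 1.5 × 5 = 7.5 (a 5 m² panel = 5 square metres).
P(N ≥ 5) = 1 − P(N ≤ 4) = 1 − Σ_{j=0}^{4} e^(−μ) μ^j/j! ≈ 0.8679.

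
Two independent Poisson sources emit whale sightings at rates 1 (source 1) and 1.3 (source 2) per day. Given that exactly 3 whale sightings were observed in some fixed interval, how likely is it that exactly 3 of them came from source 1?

0.0822

Given the total, each event is independently from source 1 with probability p = λ_1/(λ_1+λ_2) = 1/2.3 ≈ 0.4348.
So K ~ Binomial(3, 1/2.3): P(K = 3) = C(3,3) · (1/2.3)^3 · (1.3/2.3)^0 ≈ 0.0822.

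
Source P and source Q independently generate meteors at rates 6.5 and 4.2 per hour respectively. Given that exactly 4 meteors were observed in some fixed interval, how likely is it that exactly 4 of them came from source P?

Given the total, each event is independently from source P with probability p = λ_P/(λ_P+λ_Q) = 6.5/10.7 ≈ 0.6075.
So K ~ Binomial(4, 6.5/10.7): P(K = 4) = C(4,4) · (6.5/10.7)^4 · (4.2/10.7)^0 ≈ 0.1362.

0.1362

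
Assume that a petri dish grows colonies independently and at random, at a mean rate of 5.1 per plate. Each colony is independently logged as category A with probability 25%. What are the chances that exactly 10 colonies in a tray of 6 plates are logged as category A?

0.0901

Thinning: the colonies that are logged as category A themselves form a Poisson process with rate 0.25 × 5.1 = 1.275 per plate.
Over the interval, μ = 1.275 × 6 = 7.65 (a tray of 6 plates = 6 plates).
P(N = 10) = e^(−7.65) · 7.65^10/10! ≈ 0.0901.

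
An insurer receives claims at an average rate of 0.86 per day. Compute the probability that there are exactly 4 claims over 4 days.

0.1871

Over the interval, μ = 0.86 × 4 = 3.44 (4 days).
P(N = 4) = e^(−μ) μ^4/4! = e^(−3.44) · 3.44^4/24 ≈ 0.1871.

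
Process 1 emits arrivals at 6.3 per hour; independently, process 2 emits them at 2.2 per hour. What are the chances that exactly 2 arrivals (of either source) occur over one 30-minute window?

0.1288

Independent Poisson processes superpose: combined rate λ = 6.3 + 2.2 = 8.5 per hour.
Over the interval, μ = 8.5 × 0.5 = 4.25 (a 30-minute window = 0.5 hours).
P(N = 2) = e^(−4.25) · 4.25^2/2! ≈ 0.1288.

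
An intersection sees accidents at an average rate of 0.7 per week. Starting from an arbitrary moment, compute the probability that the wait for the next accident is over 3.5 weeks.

0.0863

The wait for the next event is exponential with rate λ = 0.7 per week.
P(T > 3.5) = e^(−λt) = e^(−0.7 × 3.5) = e^(−2.45) ≈ 0.0863.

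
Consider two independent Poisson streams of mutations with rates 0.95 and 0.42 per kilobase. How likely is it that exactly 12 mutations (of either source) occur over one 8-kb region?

0.1090

Independent Poisson processes superpose: combined rate λ = 0.95 + 0.42 = 1.37 per kilobase.
Over the interval, μ = 1.37 × 8 = 10.96 (an 8-kb region = 8 kilobases).
P(N = 12) = e^(−10.96) · 10.96^12/12! ≈ 0.1090.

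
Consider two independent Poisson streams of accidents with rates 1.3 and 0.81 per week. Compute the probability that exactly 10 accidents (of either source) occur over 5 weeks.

0.1233

Independent Poisson processes superpose: combined rate λ = 1.3 + 0.81 = 2.11 per week.
Over the interval, μ = 2.11 × 5 = 10.55 (5 weeks).
P(N = 10) = e^(−10.55) · 10.55^10/10! ≈ 0.1233.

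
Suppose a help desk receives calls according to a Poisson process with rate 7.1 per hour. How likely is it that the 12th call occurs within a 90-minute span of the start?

0.3790

Over the interval, μ = 7.1 × 1.5 = 10.65 (a 90-minute span = 1.5 hours).
The 12th arrival falls in the interval iff at least 12 events occur there: P(S_12 ≤ t) = P(N ≥ 12) = 1 − P(N ≤ 11) ≈ 0.3790.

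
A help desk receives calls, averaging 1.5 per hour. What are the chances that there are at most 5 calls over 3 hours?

0.7029

Over the interval, μ = 1.5 × 3 = 4.5 (3 hours).
P(N ≤ 5) = Σ_{j=0}^{5} e^(−μ) μ^j/j! ≈ 0.7029.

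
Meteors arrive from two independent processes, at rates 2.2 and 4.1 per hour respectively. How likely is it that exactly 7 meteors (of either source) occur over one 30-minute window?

0.0262

Independent Poisson processes superpose: combined rate λ = 2.2 + 4.1 = 6.3 per hour.
Over the interval, μ = 6.3 × 0.5 = 3.15 (a 30-minute window = 0.5 hours).
P(N = 7) = e^(−3.15) · 3.15^7/7! ≈ 0.0262.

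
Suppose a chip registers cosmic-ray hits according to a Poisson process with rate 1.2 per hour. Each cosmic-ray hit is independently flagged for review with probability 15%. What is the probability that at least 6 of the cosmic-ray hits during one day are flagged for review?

0.2667

Thinning: the cosmic-ray hits that are flagged for review themselves form a Poisson process with rate 0.15 × 1.2 = 0.18 per hour.
Over the interval, μ = 0.18 × 24 = 4.32 (a day = 24 hours).
P(N ≥ 6) = 1 − P(N ≤ 5) ≈ 0.2667.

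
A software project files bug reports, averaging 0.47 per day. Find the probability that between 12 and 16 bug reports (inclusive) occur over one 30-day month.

0.4955

Over the interval, μ = 0.47 × 30 = 14.1 (a 30-day month = 30 days).
P(12 ≤ N ≤ 16) = Σ_{j=12}^{16} e^(−14.1) · 14.1^j/j! ≈ 0.4955.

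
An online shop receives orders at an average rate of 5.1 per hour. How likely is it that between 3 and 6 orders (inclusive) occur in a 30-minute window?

0.4533

Over the interval, μ = 5.1 × 0.5 = 2.55 (a 30-minute window = 0.5 hours).
P(3 ≤ N ≤ 6) = Σ_{j=3}^{6} e^(−2.55) · 2.55^j/j! ≈ 0.4533.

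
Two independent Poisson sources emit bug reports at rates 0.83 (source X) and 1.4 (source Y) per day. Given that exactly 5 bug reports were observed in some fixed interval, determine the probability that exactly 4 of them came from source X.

Given the total, each event is independently from source X with probability p = λ_X/(λ_X+λ_Y) = 0.83/2.23 ≈ 0.3722.
So K ~ Binomial(5, 0.83/2.23): P(K = 4) = C(5,4) · (0.83/2.23)^4 · (1.4/2.23)^1 ≈ 0.0602.

0.0602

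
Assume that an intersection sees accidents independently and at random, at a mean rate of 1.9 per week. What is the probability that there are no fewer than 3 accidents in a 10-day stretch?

Over the interval, μ = 1.9 × 10/7 ≈ 2.71429 (a 10-day stretch = 10/7 weeks).
P(N ≥ 3) = 1 − P(N ≤ 2) = 1 − Σ_{j=0}^{2} e^(−μ) μ^j/j! ≈ 0.5099.

0.5099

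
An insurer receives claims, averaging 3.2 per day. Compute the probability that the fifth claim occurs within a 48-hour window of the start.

0.7649

Over the interval, μ = 3.2 × 2 = 6.4 (a 48-hour window = 2 days).
The fifth arrival falls in the interval iff at least 5 events occur there: P(S_5 ≤ t) = P(N ≥ 5) = 1 − P(N ≤ 4) ≈ 0.7649.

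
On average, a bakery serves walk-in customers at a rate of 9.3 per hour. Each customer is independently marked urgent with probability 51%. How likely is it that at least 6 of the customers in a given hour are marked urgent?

Thinning: the customers that are marked urgent themselves form a Poisson process with rate 0.51 × 9.3 = 4.743 per hour.
So μ = 4.743.
P(N ≥ 6) = 1 − P(N ≤ 5) ≈ 0.3390.

0.3390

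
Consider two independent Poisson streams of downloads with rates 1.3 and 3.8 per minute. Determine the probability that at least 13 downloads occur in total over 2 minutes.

0.2278

Independent Poisson processes superpose: combined rate λ = 1.3 + 3.8 = 5.1 per minute.
Over the interval, μ = 5.1 × 2 = 10.2 (2 minutes).
P(N ≥ 13) = 1 − P(N ≤ 12) ≈ 0.2278.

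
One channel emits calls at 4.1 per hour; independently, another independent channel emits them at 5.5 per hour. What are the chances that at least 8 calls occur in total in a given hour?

Independent Poisson processes superpose: combined rate λ = 4.1 + 5.5 = 9.6 per hour.
So μ = 9.6.
P(N ≥ 8) = 1 − P(N ≤ 7) ≈ 0.7416.

0.7416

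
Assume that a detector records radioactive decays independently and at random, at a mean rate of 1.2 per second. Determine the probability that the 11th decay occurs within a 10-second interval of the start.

0.6528

Over the interval, μ = 1.2 × 10 = 12 (a 10-second interval = 10 seconds).
The 11th arrival falls in the interval iff at least 11 events occur there: P(S_11 ≤ t) = P(N ≥ 11) = 1 − P(N ≤ 10) ≈ 0.6528.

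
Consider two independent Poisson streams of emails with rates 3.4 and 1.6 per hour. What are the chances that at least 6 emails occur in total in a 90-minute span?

Independent Poisson processes superpose: combined rate λ = 3.4 + 1.6 = 5 per hour.
Over the interval, μ = 5 × 1.5 = 7.5 (a 90-minute span = 1.5 hours).
P(N ≥ 6) = 1 − P(N ≤ 5) ≈ 0.7586.

0.7586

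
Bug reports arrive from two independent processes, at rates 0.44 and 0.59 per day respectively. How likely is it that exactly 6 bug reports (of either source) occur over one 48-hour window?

Independent Poisson processes superpose: combined rate λ = 0.44 + 0.59 = 1.03 per day.
Over the interval, μ = 1.03 × 2 = 2.06 (a 48-hour window = 2 days).
P(N = 6) = e^(−2.06) · 2.06^6/6! ≈ 0.0135.

0.0135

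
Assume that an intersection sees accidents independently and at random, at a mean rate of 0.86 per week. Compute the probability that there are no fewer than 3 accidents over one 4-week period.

0.6679

Over the interval, μ = 0.86 × 4 = 3.44 (a 4-week period = 4 weeks).
P(N ≥ 3) = 1 − P(N ≤ 2) = 1 − Σ_{j=0}^{2} e^(−μ) μ^j/j! ≈ 0.6679.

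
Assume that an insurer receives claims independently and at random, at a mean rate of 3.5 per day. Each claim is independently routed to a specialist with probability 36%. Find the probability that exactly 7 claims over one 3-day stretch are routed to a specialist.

Thinning: the claims that are routed to a specialist themselves form a Poisson process with rate 0.36 × 3.5 = 1.26 per day.
Over the interval, μ = 1.26 × 3 = 3.78 (a 3-day stretch = 3 days).
P(N = 7) = e^(−3.78) · 3.78^7/7! ≈ 0.0499.

0.0499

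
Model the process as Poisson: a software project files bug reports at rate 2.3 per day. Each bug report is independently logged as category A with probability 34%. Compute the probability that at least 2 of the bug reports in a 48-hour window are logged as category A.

0.4634

Thinning: the bug reports that are logged as category A themselves form a Poisson process with rate 0.34 × 2.3 = 0.782 per day.
Over the interval, μ = 0.782 × 2 = 1.564 (a 48-hour window = 2 days).
P(N ≥ 2) = 1 − P(N ≤ 1) ≈ 0.4634.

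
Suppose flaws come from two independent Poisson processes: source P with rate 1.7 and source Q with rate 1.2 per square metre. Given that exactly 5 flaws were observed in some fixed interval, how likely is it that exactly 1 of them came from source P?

Given the total, each event is independently from source P with probability p = λ_P/(λ_P+λ_Q) = 1.7/2.9 ≈ 0.5862.
So K ~ Binomial(5, 1.7/2.9): P(K = 1) = C(5,1) · (1.7/2.9)^1 · (1.2/2.9)^4 ≈ 0.0859.

0.0859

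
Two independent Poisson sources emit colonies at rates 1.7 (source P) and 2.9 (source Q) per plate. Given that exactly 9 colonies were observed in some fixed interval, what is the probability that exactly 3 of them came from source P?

Given the total, each event is independently from source P with probability p = λ_P/(λ_P+λ_Q) = 1.7/4.6 ≈ 0.3696.
So K ~ Binomial(9, 1.7/4.6): P(K = 3) = C(9,3) · (1.7/4.6)^3 · (2.9/4.6)^6 ≈ 0.2662.

0.2662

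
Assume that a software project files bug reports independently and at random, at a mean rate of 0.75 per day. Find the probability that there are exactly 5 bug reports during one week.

Over the interval, μ = 0.75 × 7 = 5.25 (a week = 7 days).
P(N = 5) = e^(−μ) μ^5/5! = e^(−5.25) · 5.25^5/120 ≈ 0.1744.

0.1744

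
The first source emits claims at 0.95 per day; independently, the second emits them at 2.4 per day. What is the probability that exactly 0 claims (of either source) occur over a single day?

Independent Poisson processes superpose: combined rate λ = 0.95 + 2.4 = 3.35 per day.
So μ = 3.35.
P(N = 0) = e^(−3.35) · 3.35^0/0! ≈ 0.0351.

0.0351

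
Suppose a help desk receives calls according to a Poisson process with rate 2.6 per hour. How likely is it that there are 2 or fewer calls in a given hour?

With mean μ = 2.6 per hour,
P(N ≤ 2) = Σ_{j=0}^{2} e^(−μ) μ^j/j! ≈ 0.5184.

0.5184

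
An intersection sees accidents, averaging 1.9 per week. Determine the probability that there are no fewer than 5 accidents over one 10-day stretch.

0.1392

Over the interval, μ = 1.9 × 10/7 ≈ 2.71429 (a 10-day stretch = 10/7 weeks).
P(N ≥ 5) = 1 − P(N ≤ 4) = 1 − Σ_{j=0}^{4} e^(−μ) μ^j/j! ≈ 0.1392.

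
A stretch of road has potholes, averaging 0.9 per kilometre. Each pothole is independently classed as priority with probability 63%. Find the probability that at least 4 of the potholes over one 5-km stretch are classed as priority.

Thinning: the potholes that are classed as priority themselves form a Poisson process with rate 0.63 × 0.9 = 0.567 per kilometre.
Over the interval, μ = 0.567 × 5 = 2.835 (a 5-km stretch = 5 kilometres).
P(N ≥ 4) = 1 − P(N ≤ 3) ≈ 0.3159.

0.3159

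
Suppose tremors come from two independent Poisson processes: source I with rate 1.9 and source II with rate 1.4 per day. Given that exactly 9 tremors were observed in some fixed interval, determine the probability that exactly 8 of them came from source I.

Given the total, each event is independently from source I with probability p = λ_I/(λ_I+λ_II) = 1.9/3.3 ≈ 0.5758.
So K ~ Binomial(9, 1.9/3.3): P(K = 8) = C(9,8) · (1.9/3.3)^8 · (1.4/3.3)^1 ≈ 0.0461.

0.0461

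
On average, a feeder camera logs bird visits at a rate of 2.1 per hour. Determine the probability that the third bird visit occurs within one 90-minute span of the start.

Over the interval, μ = 2.1 × 1.5 = 3.15 (a 90-minute span = 1.5 hours).
The third arrival falls in the interval iff at least 3 events occur there: P(S_3 ≤ t) = P(N ≥ 3) = 1 − P(N ≤ 2) ≈ 0.6096.

0.6096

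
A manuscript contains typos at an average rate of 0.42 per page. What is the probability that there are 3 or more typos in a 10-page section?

0.7898

Over the interval, μ = 0.42 × 10 = 4.2 (a 10-page section = 10 pages).
P(N ≥ 3) = 1 − P(N ≤ 2) = 1 − Σ_{j=0}^{2} e^(−μ) μ^j/j! ≈ 0.7898.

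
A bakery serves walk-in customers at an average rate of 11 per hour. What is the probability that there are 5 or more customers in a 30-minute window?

Over the interval, μ = 11 × 0.5 = 5.5 (a 30-minute window = 0.5 hours).
P(N ≥ 5) = 1 − P(N ≤ 4) = 1 − Σ_{j=0}^{4} e^(−μ) μ^j/j! ≈ 0.6425.

0.6425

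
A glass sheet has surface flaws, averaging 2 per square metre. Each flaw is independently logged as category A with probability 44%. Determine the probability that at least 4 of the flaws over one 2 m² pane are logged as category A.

0.1024

Thinning: the flaws that are logged as category A themselves form a Poisson process with rate 0.44 × 2 = 0.88 per square metre.
Over the interval, μ = 0.88 × 2 = 1.76 (a 2 m² pane = 2 square metres).
P(N ≥ 4) = 1 − P(N ≤ 3) ≈ 0.1024.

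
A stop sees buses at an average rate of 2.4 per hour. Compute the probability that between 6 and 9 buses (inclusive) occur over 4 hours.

0.4250

Over the interval, μ = 2.4 × 4 = 9.6 (4 hours).
P(6 ≤ N ≤ 9) = Σ_{j=6}^{9} e^(−9.6) · 9.6^j/j! ≈ 0.4250.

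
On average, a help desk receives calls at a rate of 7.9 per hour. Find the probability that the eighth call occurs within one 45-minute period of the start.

0.2458

Over the interval, μ = 7.9 × 0.75 = 5.925 (a 45-minute period = 0.75 hours).
The eighth arrival falls in the interval iff at least 8 events occur there: P(S_8 ≤ t) = P(N ≥ 8) = 1 − P(N ≤ 7) ≈ 0.2458.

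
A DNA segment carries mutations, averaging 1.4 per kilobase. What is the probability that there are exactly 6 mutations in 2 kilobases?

0.0407

Over the interval, μ = 1.4 × 2 = 2.8 (2 kilobases).
P(N = 6) = e^(−μ) μ^6/6! = e^(−2.8) · 2.8^6/720 ≈ 0.0407.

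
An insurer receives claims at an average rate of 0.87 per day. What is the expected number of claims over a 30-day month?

26.1

E[N] = λt = 0.87 × 30 = 26.1 (a 30-day month = 30 days).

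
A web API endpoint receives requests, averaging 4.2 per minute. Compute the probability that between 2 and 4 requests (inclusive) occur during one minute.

0.5119

With mean μ = 4.2 per minute,
P(2 ≤ N ≤ 4) = Σ_{j=2}^{4} e^(−4.2) · 4.2^j/j! ≈ 0.5119.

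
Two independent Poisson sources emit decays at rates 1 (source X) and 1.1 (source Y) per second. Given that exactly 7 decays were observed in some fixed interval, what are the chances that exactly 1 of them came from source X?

0.0689

Given the total, each event is independently from source X with probability p = λ_X/(λ_X+λ_Y) = 1/2.1 ≈ 0.4762.
So K ~ Binomial(7, 1/2.1): P(K = 1) = C(7,1) · (1/2.1)^1 · (1.1/2.1)^6 ≈ 0.0689.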